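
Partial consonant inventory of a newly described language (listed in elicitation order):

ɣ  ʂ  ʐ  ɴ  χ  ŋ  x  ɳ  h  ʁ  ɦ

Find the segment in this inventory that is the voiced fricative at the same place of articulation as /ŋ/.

/ŋ/ is a velar nasal.
The voiced fricative at the same place is a voiced velar fricative — in this inventory, /ɣ/.

/ɣ/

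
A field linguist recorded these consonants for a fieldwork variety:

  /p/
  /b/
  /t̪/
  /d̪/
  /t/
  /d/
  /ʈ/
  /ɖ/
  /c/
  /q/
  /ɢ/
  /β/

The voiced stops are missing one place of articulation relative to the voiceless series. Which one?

palatal

Voiceless: /p/ (bilabial), /t̪/ (dental), /t/ (alveolar), /ʈ/ (retroflex), /c/ (palatal), /q/ (uvular).
Voiced: /b/ (bilabial), /d̪/ (dental), /d/ (alveolar), /ɖ/ (retroflex), /ɢ/ (uvular).
Every place of articulation has a voiced member except palatal, where /ɟ/ would be expected.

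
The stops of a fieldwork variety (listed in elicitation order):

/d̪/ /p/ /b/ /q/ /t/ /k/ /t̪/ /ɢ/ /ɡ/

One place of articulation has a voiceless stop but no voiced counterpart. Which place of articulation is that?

alveolar

place of articulation  voiceless  voiced  
bilabial          p         b       
dental            t̪        d̪      
alveolar          t         —       
velar             k         ɡ       
uvular            q         ɢ       
Every place of articulation has a voiced member except alveolar, where /d/ would be expected.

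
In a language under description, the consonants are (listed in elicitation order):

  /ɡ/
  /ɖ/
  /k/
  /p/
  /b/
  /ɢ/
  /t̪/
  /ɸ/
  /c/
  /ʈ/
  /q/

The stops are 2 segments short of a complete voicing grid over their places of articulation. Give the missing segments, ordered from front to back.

/d̪/, /ɟ/

Voiceless: /p/ (bilabial), /t̪/ (dental), /ʈ/ (retroflex), /c/ (palatal), /k/ (velar), /q/ (uvular).
Voiced: /b/ (bilabial), /ɖ/ (retroflex), /ɡ/ (velar), /ɢ/ (uvular).
Gaps, from front to back: dental lacks voiced (/d̪/); palatal lacks voiced (/ɟ/).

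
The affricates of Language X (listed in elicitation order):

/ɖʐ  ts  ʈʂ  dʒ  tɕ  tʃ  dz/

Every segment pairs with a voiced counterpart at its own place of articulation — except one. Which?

/tɕ/

Alveolar: /ts/ ~ /dz/
Postalveolar: /tʃ/ ~ /dʒ/
Retroflex: /ʈʂ/ ~ /ɖʐ/
Alveolo-palatal: only /tɕ/ (voiceless); no voiced partner.
So /tɕ/ is the unpaired segment.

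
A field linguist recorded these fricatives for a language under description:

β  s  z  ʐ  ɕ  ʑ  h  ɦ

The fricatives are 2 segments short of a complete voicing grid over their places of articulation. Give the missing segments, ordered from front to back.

/ɸ/, /ʂ/

bilabial: voiceless —, voiced /β/.
alveolar: voiceless /s/, voiced /z/.
retroflex: voiceless —, voiced /ʐ/.
alveolo-palatal: voiceless /ɕ/, voiced /ʑ/.
glottal: voiceless /h/, voiced /ɦ/.
Gaps, from front to back: bilabial lacks voiceless (/ɸ/); retroflex lacks voiceless (/ʂ/).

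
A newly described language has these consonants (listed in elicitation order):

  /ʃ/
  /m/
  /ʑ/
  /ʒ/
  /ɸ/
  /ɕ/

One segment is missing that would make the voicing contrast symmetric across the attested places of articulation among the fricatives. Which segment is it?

/β/

bilabial: voiceless /ɸ/, voiced —.
postalveolar: voiceless /ʃ/, voiced /ʒ/.
alveolo-palatal: voiceless /ɕ/, voiced /ʑ/.
The bilabial row has no voiced member, so the gap is the voiced bilabial fricative /β/.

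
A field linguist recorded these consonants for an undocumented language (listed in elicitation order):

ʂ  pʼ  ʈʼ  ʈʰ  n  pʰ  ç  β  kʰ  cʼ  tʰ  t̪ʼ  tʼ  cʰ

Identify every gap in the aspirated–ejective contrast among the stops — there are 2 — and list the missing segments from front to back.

place of articulation  aspirated  ejective
bilabial          pʰ        pʼ      
dental            —         t̪ʼ     
alveolar          tʰ        tʼ      
retroflex         ʈʰ        ʈʼ      
palatal           cʰ        cʼ      
velar             kʰ        —       
Gaps, from front to back: dental lacks aspirated (/t̪ʰ/); velar lacks ejective (/kʼ/).

/t̪ʰ/, /kʼ/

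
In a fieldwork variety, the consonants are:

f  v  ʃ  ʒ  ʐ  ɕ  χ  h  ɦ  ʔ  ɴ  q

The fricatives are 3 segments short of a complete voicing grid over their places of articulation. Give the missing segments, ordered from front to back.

place of articulation  voiceless  voiced  
labiodental       f         v       
postalveolar      ʃ         ʒ       
retroflex         —         ʐ       
alveolo-palatal   ɕ         —       
uvular            χ         —       
glottal           h         ɦ       
Gaps, from front to back: retroflex lacks voiceless (/ʂ/); alveolo-palatal lacks voiced (/ʑ/); uvular lacks voiced (/ʁ/).

/ʂ/, /ʑ/, /ʁ/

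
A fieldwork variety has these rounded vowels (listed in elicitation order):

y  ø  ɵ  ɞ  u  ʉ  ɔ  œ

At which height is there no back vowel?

high-mid

high: front /y/, central /ʉ/, back /u/.
high-mid: front /ø/, central /ɵ/, back —.
low-mid: front /œ/, central /ɞ/, back /ɔ/.
Every height has a back member except high-mid, where /o/ would be expected.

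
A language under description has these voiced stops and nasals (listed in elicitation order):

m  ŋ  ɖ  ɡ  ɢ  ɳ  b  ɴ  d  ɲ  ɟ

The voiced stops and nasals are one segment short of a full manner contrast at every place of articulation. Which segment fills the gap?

/n/

place of articulation  oral stop  nasal   
bilabial          b         m       
alveolar          d         —       
retroflex         ɖ         ɳ       
palatal           ɟ         ɲ       
velar             ɡ         ŋ       
uvular            ɢ         ɴ       
The alveolar row has no nasal member, so the gap is the alveolar nasal /n/.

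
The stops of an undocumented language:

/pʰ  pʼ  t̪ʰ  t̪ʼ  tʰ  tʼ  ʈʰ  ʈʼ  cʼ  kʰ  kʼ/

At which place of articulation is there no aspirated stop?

place of articulation  aspirated  ejective
bilabial          pʰ        pʼ      
dental            t̪ʰ       t̪ʼ     
alveolar          tʰ        tʼ      
retroflex         ʈʰ        ʈʼ      
palatal           —         cʼ      
velar             kʰ        kʼ      
Every place of articulation has an aspirated member except palatal, where /cʰ/ would be expected.

palatal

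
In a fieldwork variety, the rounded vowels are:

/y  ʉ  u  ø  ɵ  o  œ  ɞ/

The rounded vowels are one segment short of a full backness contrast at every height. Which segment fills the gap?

/ɔ/

Front: /y/ (high), /ø/ (high-mid), /œ/ (low-mid).
Central: /ʉ/ (high), /ɵ/ (high-mid), /ɞ/ (low-mid).
Back: /u/ (high), /o/ (high-mid).
The low-mid row has no back member, so the gap is the low-mid back rounded vowel /ɔ/.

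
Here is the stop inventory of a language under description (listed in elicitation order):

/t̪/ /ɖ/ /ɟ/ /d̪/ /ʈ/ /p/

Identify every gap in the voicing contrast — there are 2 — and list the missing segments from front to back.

/b/, /c/

bilabial: voiceless /p/, voiced —.
dental: voiceless /t̪/, voiced /d̪/.
retroflex: voiceless /ʈ/, voiced /ɖ/.
palatal: voiceless —, voiced /ɟ/.
Gaps, from front to back: bilabial lacks voiced (/b/); palatal lacks voiceless (/c/).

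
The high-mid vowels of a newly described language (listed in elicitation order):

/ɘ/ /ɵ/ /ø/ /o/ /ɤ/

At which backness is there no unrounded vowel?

Unrounded: /ɘ/ (central), /ɤ/ (back).
Rounded: /ø/ (front), /ɵ/ (central), /o/ (back).
Every backness has an unrounded member except front, where /e/ would be expected.

front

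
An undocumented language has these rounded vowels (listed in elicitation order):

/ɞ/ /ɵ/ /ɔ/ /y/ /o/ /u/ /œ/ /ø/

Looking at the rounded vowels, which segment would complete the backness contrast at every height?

Front: /y/ (high), /ø/ (high-mid), /œ/ (low-mid).
Central: /ɵ/ (high-mid), /ɞ/ (low-mid).
Back: /u/ (high), /o/ (high-mid), /ɔ/ (low-mid).
The high row has no central member, so the gap is the high central rounded vowel /ʉ/.

/ʉ/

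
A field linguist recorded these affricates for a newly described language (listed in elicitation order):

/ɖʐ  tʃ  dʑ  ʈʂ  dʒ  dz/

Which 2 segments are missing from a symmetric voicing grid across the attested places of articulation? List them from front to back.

/ts/, /tɕ/

Voiceless: /tʃ/ (postalveolar), /ʈʂ/ (retroflex).
Voiced: /dz/ (alveolar), /dʒ/ (postalveolar), /ɖʐ/ (retroflex), /dʑ/ (alveolo-palatal).
Gaps, from front to back: alveolar lacks voiceless (/ts/); alveolo-palatal lacks voiceless (/tɕ/).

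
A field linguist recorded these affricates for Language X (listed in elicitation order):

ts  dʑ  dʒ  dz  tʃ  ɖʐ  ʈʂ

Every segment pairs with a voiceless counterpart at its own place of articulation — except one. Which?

Alveolar: /ts/ ~ /dz/
Postalveolar: /tʃ/ ~ /dʒ/
Retroflex: /ʈʂ/ ~ /ɖʐ/
Alveolo-palatal: only /dʑ/ (voiced); no voiceless partner.
So /dʑ/ is the unpaired segment.

/dʑ/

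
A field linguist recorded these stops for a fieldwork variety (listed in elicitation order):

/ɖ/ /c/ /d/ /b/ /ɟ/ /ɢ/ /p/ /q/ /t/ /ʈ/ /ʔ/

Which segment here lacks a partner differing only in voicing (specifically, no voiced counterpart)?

/ʔ/

Bilabial: /p/ ~ /b/
Alveolar: /t/ ~ /d/
Retroflex: /ʈ/ ~ /ɖ/
Palatal: /c/ ~ /ɟ/
Uvular: /q/ ~ /ɢ/
Glottal: only /ʔ/ (voiceless); no voiced partner.
So /ʔ/ is the unpaired segment.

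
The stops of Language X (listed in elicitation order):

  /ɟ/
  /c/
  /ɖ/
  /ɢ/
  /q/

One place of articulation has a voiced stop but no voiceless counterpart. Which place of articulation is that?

place of articulation  voiceless  voiced  
retroflex         —         ɖ       
palatal           c         ɟ       
uvular            q         ɢ       
Every place of articulation has a voiceless member except retroflex, where /ʈ/ would be expected.

retroflex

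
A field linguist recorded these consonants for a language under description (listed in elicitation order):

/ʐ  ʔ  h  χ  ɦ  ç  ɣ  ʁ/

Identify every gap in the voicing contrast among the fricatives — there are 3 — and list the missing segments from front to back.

place of articulation  voiceless  voiced  
retroflex         —         ʐ       
palatal           ç         —       
velar             —         ɣ       
uvular            χ         ʁ       
glottal           h         ɦ       
Gaps, from front to back: retroflex lacks voiceless (/ʂ/); palatal lacks voiced (/ʝ/); velar lacks voiceless (/x/).

/ʂ/, /ʝ/, /x/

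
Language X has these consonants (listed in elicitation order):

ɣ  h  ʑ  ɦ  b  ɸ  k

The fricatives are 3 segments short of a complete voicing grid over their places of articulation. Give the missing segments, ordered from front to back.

Voiceless: /ɸ/ (bilabial), /h/ (glottal).
Voiced: /ʑ/ (alveolo-palatal), /ɣ/ (velar), /ɦ/ (glottal).
Gaps, from front to back: bilabial lacks voiced (/β/); alveolo-palatal lacks voiceless (/ɕ/); velar lacks voiceless (/x/).

/β/, /ɕ/, /x/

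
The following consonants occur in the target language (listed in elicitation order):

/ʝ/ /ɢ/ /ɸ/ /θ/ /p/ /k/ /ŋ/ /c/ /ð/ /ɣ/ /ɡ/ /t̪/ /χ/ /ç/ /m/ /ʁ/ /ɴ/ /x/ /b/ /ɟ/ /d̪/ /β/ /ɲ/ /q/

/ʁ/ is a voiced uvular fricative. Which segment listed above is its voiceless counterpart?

/χ/

The voiceless counterpart is a voiceless uvular fricative — in this inventory, /χ/.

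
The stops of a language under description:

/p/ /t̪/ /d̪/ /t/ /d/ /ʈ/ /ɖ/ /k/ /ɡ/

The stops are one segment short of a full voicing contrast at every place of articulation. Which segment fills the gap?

Voiceless: /p/ (bilabial), /t̪/ (dental), /t/ (alveolar), /ʈ/ (retroflex), /k/ (velar).
Voiced: /d̪/ (dental), /d/ (alveolar), /ɖ/ (retroflex), /ɡ/ (velar).
The bilabial row has no voiced member, so the gap is the voiced bilabial stop /b/.

/b/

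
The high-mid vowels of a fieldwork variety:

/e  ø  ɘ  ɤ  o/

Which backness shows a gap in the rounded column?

Unrounded: /e/ (front), /ɘ/ (central), /ɤ/ (back).
Rounded: /ø/ (front), /o/ (back).
Every backness has a rounded member except central, where /ɵ/ would be expected.

central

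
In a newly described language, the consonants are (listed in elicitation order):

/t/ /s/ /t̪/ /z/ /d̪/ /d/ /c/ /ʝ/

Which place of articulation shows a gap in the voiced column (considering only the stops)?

palatal

dental: voiceless /t̪/, voiced /d̪/.
alveolar: voiceless /t/, voiced /d/.
palatal: voiceless /c/, voiced —.
Every place of articulation has a voiced member except palatal, where /ɟ/ would be expected.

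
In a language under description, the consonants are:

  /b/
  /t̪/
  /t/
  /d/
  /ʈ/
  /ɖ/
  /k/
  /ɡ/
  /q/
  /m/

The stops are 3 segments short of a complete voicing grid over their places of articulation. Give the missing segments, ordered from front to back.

Voiceless: /t̪/ (dental), /t/ (alveolar), /ʈ/ (retroflex), /k/ (velar), /q/ (uvular).
Voiced: /b/ (bilabial), /d/ (alveolar), /ɖ/ (retroflex), /ɡ/ (velar).
Gaps, from front to back: bilabial lacks voiceless (/p/); dental lacks voiced (/d̪/); uvular lacks voiced (/ɢ/).

/p/, /d̪/, /ɢ/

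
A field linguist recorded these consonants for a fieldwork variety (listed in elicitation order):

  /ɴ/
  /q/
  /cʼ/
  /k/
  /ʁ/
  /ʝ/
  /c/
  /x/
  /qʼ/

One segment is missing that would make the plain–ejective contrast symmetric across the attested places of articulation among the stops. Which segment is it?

place of articulation  plain     ejective
palatal           c         cʼ      
velar             k         —       
uvular            q         qʼ      
The velar row has no ejective member, so the gap is the ejective velar stop /kʼ/.

/kʼ/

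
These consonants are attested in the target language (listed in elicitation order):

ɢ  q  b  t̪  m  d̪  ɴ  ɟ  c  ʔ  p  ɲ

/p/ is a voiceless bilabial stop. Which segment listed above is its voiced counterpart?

/b/

The voiced counterpart is a voiced bilabial stop — in this inventory, /b/.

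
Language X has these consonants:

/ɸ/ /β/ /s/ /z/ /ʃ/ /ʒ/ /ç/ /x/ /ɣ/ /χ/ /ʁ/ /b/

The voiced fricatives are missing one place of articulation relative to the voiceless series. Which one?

palatal

Voiceless: /ɸ/ (bilabial), /s/ (alveolar), /ʃ/ (postalveolar), /ç/ (palatal), /x/ (velar), /χ/ (uvular).
Voiced: /β/ (bilabial), /z/ (alveolar), /ʒ/ (postalveolar), /ɣ/ (velar), /ʁ/ (uvular).
Every place of articulation has a voiced member except palatal, where /ʝ/ would be expected.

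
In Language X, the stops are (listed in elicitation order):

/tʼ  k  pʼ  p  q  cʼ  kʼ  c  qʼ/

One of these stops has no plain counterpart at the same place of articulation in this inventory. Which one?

/tʼ/

Bilabial: /p/ ~ /pʼ/
Palatal: /c/ ~ /cʼ/
Velar: /k/ ~ /kʼ/
Uvular: /q/ ~ /qʼ/
Alveolar: only /tʼ/ (ejective); no plain partner.
So /tʼ/ is the unpaired segment.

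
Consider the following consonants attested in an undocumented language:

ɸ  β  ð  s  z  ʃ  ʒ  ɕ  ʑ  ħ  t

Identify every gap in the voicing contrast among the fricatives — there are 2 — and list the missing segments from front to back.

bilabial: voiceless /ɸ/, voiced /β/.
dental: voiceless —, voiced /ð/.
alveolar: voiceless /s/, voiced /z/.
postalveolar: voiceless /ʃ/, voiced /ʒ/.
alveolo-palatal: voiceless /ɕ/, voiced /ʑ/.
pharyngeal: voiceless /ħ/, voiced —.
Gaps, from front to back: dental lacks voiceless (/θ/); pharyngeal lacks voiced (/ʕ/).

/θ/, /ʕ/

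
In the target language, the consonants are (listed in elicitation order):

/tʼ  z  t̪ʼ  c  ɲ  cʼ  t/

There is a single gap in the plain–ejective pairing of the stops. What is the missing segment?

place of articulation  plain     ejective
dental            —         t̪ʼ     
alveolar          t         tʼ      
palatal           c         cʼ      
The dental row has no plain member, so the gap is the plain dental stop /t̪/.

/t̪/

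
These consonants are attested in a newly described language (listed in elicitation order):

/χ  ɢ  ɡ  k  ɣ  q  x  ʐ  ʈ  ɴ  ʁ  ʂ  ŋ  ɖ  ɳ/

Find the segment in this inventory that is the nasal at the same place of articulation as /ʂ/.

/ɳ/

/ʂ/ is a voiceless retroflex fricative.
The nasal at the same place is a retroflex nasal — in this inventory, /ɳ/.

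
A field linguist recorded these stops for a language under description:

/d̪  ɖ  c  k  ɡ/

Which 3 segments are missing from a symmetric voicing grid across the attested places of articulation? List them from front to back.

Voiceless: /c/ (palatal), /k/ (velar).
Voiced: /d̪/ (dental), /ɖ/ (retroflex), /ɡ/ (velar).
Gaps, from front to back: dental lacks voiceless (/t̪/); retroflex lacks voiceless (/ʈ/); palatal lacks voiced (/ɟ/).

/t̪/, /ʈ/, /ɟ/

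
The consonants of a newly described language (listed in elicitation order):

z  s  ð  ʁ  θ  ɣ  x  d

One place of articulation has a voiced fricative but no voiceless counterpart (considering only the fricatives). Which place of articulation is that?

place of articulation  voiceless  voiced  
dental            θ         ð       
alveolar          s         z       
velar             x         ɣ       
uvular            —         ʁ       
Every place of articulation has a voiceless member except uvular, where /χ/ would be expected.

uvular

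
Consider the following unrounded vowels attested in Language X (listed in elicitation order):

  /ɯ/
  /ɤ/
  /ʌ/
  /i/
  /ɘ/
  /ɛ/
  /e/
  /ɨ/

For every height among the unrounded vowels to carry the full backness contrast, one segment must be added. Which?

Front: /i/ (high), /e/ (high-mid), /ɛ/ (low-mid).
Central: /ɨ/ (high), /ɘ/ (high-mid).
Back: /ɯ/ (high), /ɤ/ (high-mid), /ʌ/ (low-mid).
The low-mid row has no central member, so the gap is the low-mid central unrounded vowel /ɜ/.

/ɜ/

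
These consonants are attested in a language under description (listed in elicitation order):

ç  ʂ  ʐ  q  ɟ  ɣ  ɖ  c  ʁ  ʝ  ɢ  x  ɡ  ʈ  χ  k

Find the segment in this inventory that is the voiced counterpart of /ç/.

/ʝ/

/ç/ is a voiceless palatal fricative.
The voiced counterpart is a voiced palatal fricative — in this inventory, /ʝ/.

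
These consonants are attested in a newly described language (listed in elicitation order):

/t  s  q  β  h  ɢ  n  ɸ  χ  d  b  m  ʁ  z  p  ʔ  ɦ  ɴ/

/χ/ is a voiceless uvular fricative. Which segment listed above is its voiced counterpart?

/ʁ/

The voiced counterpart is a voiced uvular fricative — in this inventory, /ʁ/.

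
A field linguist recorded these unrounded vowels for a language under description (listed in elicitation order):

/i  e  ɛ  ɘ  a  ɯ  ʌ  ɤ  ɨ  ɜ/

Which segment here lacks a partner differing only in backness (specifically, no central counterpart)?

/a/

High: /i/ ~ /ɨ/ ~ /ɯ/
High-mid: /e/ ~ /ɘ/ ~ /ɤ/
Low-mid: /ɛ/ ~ /ɜ/ ~ /ʌ/
Low: only /a/ (front); no central partner.
So /a/ is the unpaired segment.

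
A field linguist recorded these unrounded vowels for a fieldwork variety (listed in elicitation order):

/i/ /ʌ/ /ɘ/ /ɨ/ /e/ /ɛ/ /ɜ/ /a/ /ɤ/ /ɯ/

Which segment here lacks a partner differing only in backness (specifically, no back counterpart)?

High: /i/ ~ /ɨ/ ~ /ɯ/
High-mid: /e/ ~ /ɘ/ ~ /ɤ/
Low-mid: /ɛ/ ~ /ɜ/ ~ /ʌ/
Low: only /a/ (front); no back partner.
So /a/ is the unpaired segment.

/a/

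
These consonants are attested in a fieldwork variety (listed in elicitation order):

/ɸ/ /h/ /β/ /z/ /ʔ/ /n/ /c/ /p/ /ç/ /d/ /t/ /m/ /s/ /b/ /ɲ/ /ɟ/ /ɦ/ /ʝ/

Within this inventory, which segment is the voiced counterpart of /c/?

/c/ is a voiceless palatal stop.
The voiced counterpart is a voiced palatal stop — in this inventory, /ɟ/.

/ɟ/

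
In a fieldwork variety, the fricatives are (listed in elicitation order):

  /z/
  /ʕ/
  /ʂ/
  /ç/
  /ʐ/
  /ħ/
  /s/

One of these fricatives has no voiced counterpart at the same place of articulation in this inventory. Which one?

Alveolar: /s/ ~ /z/
Retroflex: /ʂ/ ~ /ʐ/
Pharyngeal: /ħ/ ~ /ʕ/
Palatal: only /ç/ (voiceless); no voiced partner.
So /ç/ is the unpaired segment.

/ç/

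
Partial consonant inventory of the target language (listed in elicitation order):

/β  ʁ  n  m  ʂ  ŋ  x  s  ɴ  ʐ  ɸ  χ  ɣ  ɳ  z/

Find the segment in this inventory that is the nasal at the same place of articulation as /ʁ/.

/ʁ/ is a voiced uvular fricative.
The nasal at the same place is an uvular nasal — in this inventory, /ɴ/.

/ɴ/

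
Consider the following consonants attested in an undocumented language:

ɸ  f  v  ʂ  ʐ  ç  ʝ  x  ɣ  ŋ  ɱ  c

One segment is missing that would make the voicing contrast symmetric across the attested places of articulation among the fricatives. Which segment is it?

bilabial: voiceless /ɸ/, voiced —.
labiodental: voiceless /f/, voiced /v/.
retroflex: voiceless /ʂ/, voiced /ʐ/.
palatal: voiceless /ç/, voiced /ʝ/.
velar: voiceless /x/, voiced /ɣ/.
The bilabial row has no voiced member, so the gap is the voiced bilabial fricative /β/.

/β/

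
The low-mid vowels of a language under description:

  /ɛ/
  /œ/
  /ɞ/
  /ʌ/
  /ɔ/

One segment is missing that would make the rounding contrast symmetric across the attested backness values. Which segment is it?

/ɜ/

backness          unrounded  rounded 
front             ɛ         œ       
central           —         ɞ       
back              ʌ         ɔ       
The central row has no unrounded member, so the gap is the central unrounded vowel /ɜ/.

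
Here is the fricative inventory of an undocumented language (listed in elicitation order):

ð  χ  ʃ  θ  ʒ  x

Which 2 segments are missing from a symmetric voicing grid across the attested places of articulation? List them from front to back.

/ɣ/, /ʁ/

place of articulation  voiceless  voiced  
dental            θ         ð       
postalveolar      ʃ         ʒ       
velar             x         —       
uvular            χ         —       
Gaps, from front to back: velar lacks voiced (/ɣ/); uvular lacks voiced (/ʁ/).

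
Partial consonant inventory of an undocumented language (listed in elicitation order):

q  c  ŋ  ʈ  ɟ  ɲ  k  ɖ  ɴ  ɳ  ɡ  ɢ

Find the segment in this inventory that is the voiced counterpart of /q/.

/ɢ/

/q/ is a voiceless uvular stop.
The voiced counterpart is a voiced uvular stop — in this inventory, /ɢ/.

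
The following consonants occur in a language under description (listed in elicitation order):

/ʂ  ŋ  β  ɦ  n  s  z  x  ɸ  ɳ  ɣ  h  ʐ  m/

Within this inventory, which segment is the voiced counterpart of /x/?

/x/ is a voiceless velar fricative.
The voiced counterpart is a voiced velar fricative — in this inventory, /ɣ/.

/ɣ/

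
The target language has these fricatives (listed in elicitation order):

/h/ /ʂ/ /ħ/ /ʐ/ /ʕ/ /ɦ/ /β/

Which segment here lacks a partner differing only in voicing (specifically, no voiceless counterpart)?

Retroflex: /ʂ/ ~ /ʐ/
Pharyngeal: /ħ/ ~ /ʕ/
Glottal: /h/ ~ /ɦ/
Bilabial: only /β/ (voiced); no voiceless partner.
So /β/ is the unpaired segment.

/β/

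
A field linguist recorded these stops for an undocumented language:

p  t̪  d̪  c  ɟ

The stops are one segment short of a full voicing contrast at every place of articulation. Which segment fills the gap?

/b/

bilabial: voiceless /p/, voiced —.
dental: voiceless /t̪/, voiced /d̪/.
palatal: voiceless /c/, voiced /ɟ/.
The bilabial row has no voiced member, so the gap is the voiced bilabial stop /b/.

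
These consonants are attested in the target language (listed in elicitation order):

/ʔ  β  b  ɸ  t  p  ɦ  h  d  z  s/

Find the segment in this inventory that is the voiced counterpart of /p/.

/p/ is a voiceless bilabial stop.
The voiced counterpart is a voiced bilabial stop — in this inventory, /b/.

/b/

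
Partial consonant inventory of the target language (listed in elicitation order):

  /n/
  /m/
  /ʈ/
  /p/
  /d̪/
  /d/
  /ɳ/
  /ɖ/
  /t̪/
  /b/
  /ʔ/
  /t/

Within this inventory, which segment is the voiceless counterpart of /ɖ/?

/ɖ/ is a voiced retroflex stop.
The voiceless counterpart is a voiceless retroflex stop — in this inventory, /ʈ/.

/ʈ/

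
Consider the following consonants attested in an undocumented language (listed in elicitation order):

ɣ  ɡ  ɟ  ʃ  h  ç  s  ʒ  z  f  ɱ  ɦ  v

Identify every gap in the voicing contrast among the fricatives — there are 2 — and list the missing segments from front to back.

/ʝ/, /x/

labiodental: voiceless /f/, voiced /v/.
alveolar: voiceless /s/, voiced /z/.
postalveolar: voiceless /ʃ/, voiced /ʒ/.
palatal: voiceless /ç/, voiced —.
velar: voiceless —, voiced /ɣ/.
glottal: voiceless /h/, voiced /ɦ/.
Gaps, from front to back: palatal lacks voiced (/ʝ/); velar lacks voiceless (/x/).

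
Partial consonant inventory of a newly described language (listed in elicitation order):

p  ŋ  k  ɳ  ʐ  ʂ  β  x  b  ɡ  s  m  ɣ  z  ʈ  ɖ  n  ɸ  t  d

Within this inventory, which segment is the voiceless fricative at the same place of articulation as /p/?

/ɸ/

/p/ is a voiceless bilabial stop.
The voiceless fricative at the same place is a voiceless bilabial fricative — in this inventory, /ɸ/.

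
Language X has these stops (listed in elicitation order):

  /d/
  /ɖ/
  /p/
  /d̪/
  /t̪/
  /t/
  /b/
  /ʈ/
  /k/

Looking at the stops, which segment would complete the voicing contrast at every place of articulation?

bilabial: voiceless /p/, voiced /b/.
dental: voiceless /t̪/, voiced /d̪/.
alveolar: voiceless /t/, voiced /d/.
retroflex: voiceless /ʈ/, voiced /ɖ/.
velar: voiceless /k/, voiced —.
The velar row has no voiced member, so the gap is the voiced velar stop /ɡ/.

/ɡ/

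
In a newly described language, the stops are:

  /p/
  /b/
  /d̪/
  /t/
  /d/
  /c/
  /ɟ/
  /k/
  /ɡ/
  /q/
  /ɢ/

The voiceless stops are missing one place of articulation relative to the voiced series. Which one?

place of articulation  voiceless  voiced  
bilabial          p         b       
dental            —         d̪      
alveolar          t         d       
palatal           c         ɟ       
velar             k         ɡ       
uvular            q         ɢ       
Every place of articulation has a voiceless member except dental, where /t̪/ would be expected.

dental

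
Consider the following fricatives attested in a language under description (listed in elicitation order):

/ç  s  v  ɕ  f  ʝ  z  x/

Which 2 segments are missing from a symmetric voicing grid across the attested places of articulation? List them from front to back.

Voiceless: /f/ (labiodental), /s/ (alveolar), /ɕ/ (alveolo-palatal), /ç/ (palatal), /x/ (velar).
Voiced: /v/ (labiodental), /z/ (alveolar), /ʝ/ (palatal).
Gaps, from front to back: alveolo-palatal lacks voiced (/ʑ/); velar lacks voiced (/ɣ/).

/ʑ/, /ɣ/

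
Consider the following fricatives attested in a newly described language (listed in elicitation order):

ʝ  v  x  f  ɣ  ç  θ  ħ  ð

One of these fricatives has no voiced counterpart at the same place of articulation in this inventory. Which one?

Labiodental: /f/ ~ /v/
Dental: /θ/ ~ /ð/
Palatal: /ç/ ~ /ʝ/
Velar: /x/ ~ /ɣ/
Pharyngeal: only /ħ/ (voiceless); no voiced partner.
So /ħ/ is the unpaired segment.

/ħ/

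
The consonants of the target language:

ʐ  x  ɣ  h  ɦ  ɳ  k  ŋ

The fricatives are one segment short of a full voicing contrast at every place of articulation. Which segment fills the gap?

/ʂ/

retroflex: voiceless —, voiced /ʐ/.
velar: voiceless /x/, voiced /ɣ/.
glottal: voiceless /h/, voiced /ɦ/.
The retroflex row has no voiceless member, so the gap is the voiceless retroflex fricative /ʂ/.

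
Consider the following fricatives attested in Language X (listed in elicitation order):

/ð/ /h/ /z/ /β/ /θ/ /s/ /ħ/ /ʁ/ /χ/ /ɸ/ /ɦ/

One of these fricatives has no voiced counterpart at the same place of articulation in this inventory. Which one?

/ħ/

Bilabial: /ɸ/ ~ /β/
Dental: /θ/ ~ /ð/
Alveolar: /s/ ~ /z/
Uvular: /χ/ ~ /ʁ/
Glottal: /h/ ~ /ɦ/
Pharyngeal: only /ħ/ (voiceless); no voiced partner.
So /ħ/ is the unpaired segment.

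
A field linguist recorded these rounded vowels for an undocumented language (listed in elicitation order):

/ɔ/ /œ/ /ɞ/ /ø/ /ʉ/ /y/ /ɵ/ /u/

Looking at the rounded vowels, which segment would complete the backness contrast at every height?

height            front     central   back    
high              y         ʉ         u       
high-mid          ø         ɵ         —       
low-mid           œ         ɞ         ɔ       
The high-mid row has no back member, so the gap is the high-mid back rounded vowel /o/.

/o/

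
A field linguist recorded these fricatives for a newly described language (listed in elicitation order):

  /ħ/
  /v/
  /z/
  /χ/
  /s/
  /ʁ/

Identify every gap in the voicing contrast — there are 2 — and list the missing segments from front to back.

place of articulation  voiceless  voiced  
labiodental       —         v       
alveolar          s         z       
uvular            χ         ʁ       
pharyngeal        ħ         —       
Gaps, from front to back: labiodental lacks voiceless (/f/); pharyngeal lacks voiced (/ʕ/).

/f/, /ʕ/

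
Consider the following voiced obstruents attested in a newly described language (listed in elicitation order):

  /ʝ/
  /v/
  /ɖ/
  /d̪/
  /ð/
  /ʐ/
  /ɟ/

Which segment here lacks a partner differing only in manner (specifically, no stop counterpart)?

Dental: /d̪/ ~ /ð/
Retroflex: /ɖ/ ~ /ʐ/
Palatal: /ɟ/ ~ /ʝ/
Labiodental: only /v/ (fricative); no stop partner.
So /v/ is the unpaired segment.

/v/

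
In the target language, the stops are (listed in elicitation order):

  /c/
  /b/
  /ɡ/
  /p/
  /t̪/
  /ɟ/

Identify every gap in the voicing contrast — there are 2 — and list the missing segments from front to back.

Voiceless: /p/ (bilabial), /t̪/ (dental), /c/ (palatal).
Voiced: /b/ (bilabial), /ɟ/ (palatal), /ɡ/ (velar).
Gaps, from front to back: dental lacks voiced (/d̪/); velar lacks voiceless (/k/).

/d̪/, /k/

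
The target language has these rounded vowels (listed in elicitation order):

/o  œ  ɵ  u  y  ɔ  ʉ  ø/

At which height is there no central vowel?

low-mid

height            front     central   back    
high              y         ʉ         u       
high-mid          ø         ɵ         o       
low-mid           œ         —         ɔ       
Every height has a central member except low-mid, where /ɞ/ would be expected.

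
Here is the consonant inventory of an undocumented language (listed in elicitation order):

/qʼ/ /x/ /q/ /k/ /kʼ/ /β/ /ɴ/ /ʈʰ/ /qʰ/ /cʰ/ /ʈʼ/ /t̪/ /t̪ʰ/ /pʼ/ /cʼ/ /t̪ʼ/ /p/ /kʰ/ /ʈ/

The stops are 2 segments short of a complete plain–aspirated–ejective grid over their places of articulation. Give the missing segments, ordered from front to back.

bilabial: plain /p/, aspirated —, ejective /pʼ/.
dental: plain /t̪/, aspirated /t̪ʰ/, ejective /t̪ʼ/.
retroflex: plain /ʈ/, aspirated /ʈʰ/, ejective /ʈʼ/.
palatal: plain —, aspirated /cʰ/, ejective /cʼ/.
velar: plain /k/, aspirated /kʰ/, ejective /kʼ/.
uvular: plain /q/, aspirated /qʰ/, ejective /qʼ/.
Gaps, from front to back: bilabial lacks aspirated (/pʰ/); palatal lacks plain (/c/).

/pʰ/, /c/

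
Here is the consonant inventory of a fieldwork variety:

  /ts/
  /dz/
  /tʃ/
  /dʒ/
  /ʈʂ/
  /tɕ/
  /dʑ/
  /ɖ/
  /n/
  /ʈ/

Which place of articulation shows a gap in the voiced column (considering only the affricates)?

Voiceless: /ts/ (alveolar), /tʃ/ (postalveolar), /ʈʂ/ (retroflex), /tɕ/ (alveolo-palatal).
Voiced: /dz/ (alveolar), /dʒ/ (postalveolar), /dʑ/ (alveolo-palatal).
Every place of articulation has a voiced member except retroflex, where /ɖʐ/ would be expected.

retroflex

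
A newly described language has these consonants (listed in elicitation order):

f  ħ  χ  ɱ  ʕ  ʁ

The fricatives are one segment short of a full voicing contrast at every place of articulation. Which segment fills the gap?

/v/

labiodental: voiceless /f/, voiced —.
uvular: voiceless /χ/, voiced /ʁ/.
pharyngeal: voiceless /ħ/, voiced /ʕ/.
The labiodental row has no voiced member, so the gap is the voiced labiodental fricative /v/.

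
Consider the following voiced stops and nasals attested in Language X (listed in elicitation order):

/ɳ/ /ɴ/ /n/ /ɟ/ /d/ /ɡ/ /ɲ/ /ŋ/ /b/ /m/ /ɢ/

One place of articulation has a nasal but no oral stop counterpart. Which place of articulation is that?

place of articulation  oral stop  nasal   
bilabial          b         m       
alveolar          d         n       
retroflex         —         ɳ       
palatal           ɟ         ɲ       
velar             ɡ         ŋ       
uvular            ɢ         ɴ       
Every place of articulation has an oral stop member except retroflex, where /ɖ/ would be expected.

retroflex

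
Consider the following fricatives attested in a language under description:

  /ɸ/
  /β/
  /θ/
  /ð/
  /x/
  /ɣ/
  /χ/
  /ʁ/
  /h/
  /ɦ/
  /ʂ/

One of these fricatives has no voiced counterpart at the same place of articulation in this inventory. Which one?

/ʂ/

Bilabial: /ɸ/ ~ /β/
Dental: /θ/ ~ /ð/
Velar: /x/ ~ /ɣ/
Uvular: /χ/ ~ /ʁ/
Glottal: /h/ ~ /ɦ/
Retroflex: only /ʂ/ (voiceless); no voiced partner.
So /ʂ/ is the unpaired segment.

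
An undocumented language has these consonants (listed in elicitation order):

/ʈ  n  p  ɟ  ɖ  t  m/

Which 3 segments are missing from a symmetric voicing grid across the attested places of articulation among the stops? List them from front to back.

bilabial: voiceless /p/, voiced —.
alveolar: voiceless /t/, voiced —.
retroflex: voiceless /ʈ/, voiced /ɖ/.
palatal: voiceless —, voiced /ɟ/.
Gaps, from front to back: bilabial lacks voiced (/b/); alveolar lacks voiced (/d/); palatal lacks voiceless (/c/).

/b/, /d/, /c/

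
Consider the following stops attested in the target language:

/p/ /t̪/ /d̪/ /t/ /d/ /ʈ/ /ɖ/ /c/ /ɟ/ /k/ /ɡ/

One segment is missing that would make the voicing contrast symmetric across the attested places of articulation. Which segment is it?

Voiceless: /p/ (bilabial), /t̪/ (dental), /t/ (alveolar), /ʈ/ (retroflex), /c/ (palatal), /k/ (velar).
Voiced: /d̪/ (dental), /d/ (alveolar), /ɖ/ (retroflex), /ɟ/ (palatal), /ɡ/ (velar).
The bilabial row has no voiced member, so the gap is the voiced bilabial stop /b/.

/b/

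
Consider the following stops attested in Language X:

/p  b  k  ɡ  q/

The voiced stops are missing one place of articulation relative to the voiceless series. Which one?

place of articulation  voiceless  voiced  
bilabial          p         b       
velar             k         ɡ       
uvular            q         —       
Every place of articulation has a voiced member except uvular, where /ɢ/ would be expected.

uvular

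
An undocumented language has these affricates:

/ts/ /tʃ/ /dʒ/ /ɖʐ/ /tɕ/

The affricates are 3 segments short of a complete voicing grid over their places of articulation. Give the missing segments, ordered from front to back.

/dz/, /ʈʂ/, /dʑ/

place of articulation  voiceless  voiced  
alveolar          ts        —       
postalveolar      tʃ        dʒ      
retroflex         —         ɖʐ      
alveolo-palatal   tɕ        —       
Gaps, from front to back: alveolar lacks voiced (/dz/); retroflex lacks voiceless (/ʈʂ/); alveolo-palatal lacks voiced (/dʑ/).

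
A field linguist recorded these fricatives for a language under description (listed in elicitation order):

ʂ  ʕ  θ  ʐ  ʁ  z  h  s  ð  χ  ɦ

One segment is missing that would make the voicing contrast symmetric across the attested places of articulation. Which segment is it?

Voiceless: /θ/ (dental), /s/ (alveolar), /ʂ/ (retroflex), /χ/ (uvular), /h/ (glottal).
Voiced: /ð/ (dental), /z/ (alveolar), /ʐ/ (retroflex), /ʁ/ (uvular), /ʕ/ (pharyngeal), /ɦ/ (glottal).
The pharyngeal row has no voiceless member, so the gap is the voiceless pharyngeal fricative /ħ/.

/ħ/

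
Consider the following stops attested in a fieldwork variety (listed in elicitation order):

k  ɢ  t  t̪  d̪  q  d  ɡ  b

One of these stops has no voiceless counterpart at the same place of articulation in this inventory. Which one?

Dental: /t̪/ ~ /d̪/
Alveolar: /t/ ~ /d/
Velar: /k/ ~ /ɡ/
Uvular: /q/ ~ /ɢ/
Bilabial: only /b/ (voiced); no voiceless partner.
So /b/ is the unpaired segment.

/b/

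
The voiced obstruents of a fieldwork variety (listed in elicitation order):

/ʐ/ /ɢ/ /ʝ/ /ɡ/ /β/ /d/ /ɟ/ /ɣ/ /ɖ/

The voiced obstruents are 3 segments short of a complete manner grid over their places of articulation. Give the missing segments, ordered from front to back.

/b/, /z/, /ʁ/

bilabial: stop —, fricative /β/.
alveolar: stop /d/, fricative —.
retroflex: stop /ɖ/, fricative /ʐ/.
palatal: stop /ɟ/, fricative /ʝ/.
velar: stop /ɡ/, fricative /ɣ/.
uvular: stop /ɢ/, fricative —.
Gaps, from front to back: bilabial lacks stop (/b/); alveolar lacks fricative (/z/); uvular lacks fricative (/ʁ/).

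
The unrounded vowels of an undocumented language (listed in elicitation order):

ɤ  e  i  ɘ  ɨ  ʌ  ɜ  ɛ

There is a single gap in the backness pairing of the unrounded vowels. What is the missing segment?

/ɯ/

Front: /i/ (high), /e/ (high-mid), /ɛ/ (low-mid).
Central: /ɨ/ (high), /ɘ/ (high-mid), /ɜ/ (low-mid).
Back: /ɤ/ (high-mid), /ʌ/ (low-mid).
The high row has no back member, so the gap is the high back unrounded vowel /ɯ/.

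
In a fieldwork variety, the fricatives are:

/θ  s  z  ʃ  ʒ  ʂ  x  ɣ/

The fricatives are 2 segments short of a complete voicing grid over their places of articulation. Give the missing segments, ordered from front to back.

/ð/, /ʐ/

place of articulation  voiceless  voiced  
dental            θ         —       
alveolar          s         z       
postalveolar      ʃ         ʒ       
retroflex         ʂ         —       
velar             x         ɣ       
Gaps, from front to back: dental lacks voiced (/ð/); retroflex lacks voiced (/ʐ/).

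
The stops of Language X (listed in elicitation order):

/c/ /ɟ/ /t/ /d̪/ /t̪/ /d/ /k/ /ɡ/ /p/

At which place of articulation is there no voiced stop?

place of articulation  voiceless  voiced  
bilabial          p         —       
dental            t̪        d̪      
alveolar          t         d       
palatal           c         ɟ       
velar             k         ɡ       
Every place of articulation has a voiced member except bilabial, where /b/ would be expected.

bilabial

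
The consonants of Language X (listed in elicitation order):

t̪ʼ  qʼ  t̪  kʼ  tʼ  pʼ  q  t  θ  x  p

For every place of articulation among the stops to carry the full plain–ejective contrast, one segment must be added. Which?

/k/

bilabial: plain /p/, ejective /pʼ/.
dental: plain /t̪/, ejective /t̪ʼ/.
alveolar: plain /t/, ejective /tʼ/.
velar: plain —, ejective /kʼ/.
uvular: plain /q/, ejective /qʼ/.
The velar row has no plain member, so the gap is the plain velar stop /k/.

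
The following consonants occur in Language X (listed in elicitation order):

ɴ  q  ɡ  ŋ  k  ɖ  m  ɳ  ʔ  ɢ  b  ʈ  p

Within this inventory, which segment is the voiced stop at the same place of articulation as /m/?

/b/

/m/ is a bilabial nasal.
The voiced stop at the same place is a voiced bilabial stop — in this inventory, /b/.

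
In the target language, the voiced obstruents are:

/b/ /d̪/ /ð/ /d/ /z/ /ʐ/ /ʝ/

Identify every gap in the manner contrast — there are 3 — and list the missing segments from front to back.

/β/, /ɖ/, /ɟ/

place of articulation  stop      fricative
bilabial          b         —       
dental            d̪        ð       
alveolar          d         z       
retroflex         —         ʐ       
palatal           —         ʝ       
Gaps, from front to back: bilabial lacks fricative (/β/); retroflex lacks stop (/ɖ/); palatal lacks stop (/ɟ/).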